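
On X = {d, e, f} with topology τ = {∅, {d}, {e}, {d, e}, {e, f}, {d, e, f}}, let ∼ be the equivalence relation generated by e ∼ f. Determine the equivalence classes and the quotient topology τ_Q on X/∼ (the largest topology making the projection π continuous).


X/∼ = {[d], [e=f]}; |τ_Q| = 4.

Equivalence classes: [d], [e=f].
Quotient map π: X → X/∼ sends d ↦ [d], e ↦ [e=f], f ↦ [e=f].
For each subset V ⊆ X/∼, compute π^{-1}(V) ⊆ X and check whether π^{-1}(V) ∈ τ. V is open in τ_Q iff π^{-1}(V) ∈ τ.
  V = {}: π^{-1}(V) = ∅ ∈ τ ✓.
  V = {[d]}: π^{-1}(V) = {d} ∈ τ ✓.
  V = {[e=f]}: π^{-1}(V) = {e, f} ∈ τ ✓.
  V = {[d], [e=f]}: π^{-1}(V) = {d, e, f} ∈ τ ✓.
Open sets in the quotient: τ_Q = {{}, {[d]}, {[e=f]}, {[d], [e=f]}} (4 elements).


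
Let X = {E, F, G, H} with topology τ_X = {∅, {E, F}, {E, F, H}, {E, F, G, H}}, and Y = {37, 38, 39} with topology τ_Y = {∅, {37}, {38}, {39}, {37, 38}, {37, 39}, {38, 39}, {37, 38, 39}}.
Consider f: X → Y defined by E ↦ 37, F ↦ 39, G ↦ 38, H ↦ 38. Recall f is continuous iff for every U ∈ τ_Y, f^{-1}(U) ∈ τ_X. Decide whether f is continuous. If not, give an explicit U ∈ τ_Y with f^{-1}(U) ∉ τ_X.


f is NOT continuous.

Compute f^{-1}(U) for each U ∈ τ_Y:
  U = ∅: f^{-1}(U) = ∅ ∈ τ_X ✓.
  U = {37}: f^{-1}(U) = {E} ∉ τ_X ✗.
  U = {38}: f^{-1}(U) = {G, H} ∉ τ_X ✗.
  U = {39}: f^{-1}(U) = {F} ∉ τ_X ✗.
  U = {37, 38}: f^{-1}(U) = {E, G, H} ∉ τ_X ✗.
  U = {37, 39}: f^{-1}(U) = {E, F} ∈ τ_X ✓.
  U = {38, 39}: f^{-1}(U) = {F, G, H} ∉ τ_X ✗.
  U = {37, 38, 39}: f^{-1}(U) = {E, F, G, H} ∈ τ_X ✓.
Found U = {37} with f^{-1}(U) = {E} not in τ_X. Therefore f is NOT continuous.


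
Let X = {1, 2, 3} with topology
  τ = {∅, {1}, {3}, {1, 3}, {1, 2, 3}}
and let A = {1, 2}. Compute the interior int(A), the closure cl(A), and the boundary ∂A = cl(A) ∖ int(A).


int(A) = {1}, cl(A) = {1, 2}, ∂A = {2}.

Closed sets in (X, τ) are complements of opens:
  closed(X, τ) = {∅, {2}, {1, 2}, {2, 3}, {1, 2, 3}}.
int(A) = ⋃ {U ∈ τ : U ⊆ A}. Opens contained in A: ∅, {1}.
Taking the union of these: int(A) = {1}.
cl(A) = ⋂ {C closed : A ⊆ C}. Closed sets containing A: {1, 2}, {1, 2, 3}.
Intersecting these: cl(A) = {1, 2}.
∂A = cl(A) ∖ int(A) = {1, 2} ∖ {1} = {2}.


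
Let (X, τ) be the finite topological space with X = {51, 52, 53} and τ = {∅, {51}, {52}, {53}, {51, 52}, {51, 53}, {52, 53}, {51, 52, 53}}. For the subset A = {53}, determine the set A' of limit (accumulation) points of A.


A' = ∅

For each x ∈ X, list the open sets U ∈ τ with x ∈ U, then check whether U ∩ (A ∖ {x}) ≠ ∅ for every such U.
  x = 51: open {51} ∋ x has {51} ∩ (A ∖ {51}) = ∅, so x is NOT a limit point.
  x = 52: open {52} ∋ x has {52} ∩ (A ∖ {52}) = ∅, so x is NOT a limit point.
  x = 53: open {53} ∋ x has {53} ∩ (A ∖ {53}) = ∅, so x is NOT a limit point.
Collecting: A' = ∅.


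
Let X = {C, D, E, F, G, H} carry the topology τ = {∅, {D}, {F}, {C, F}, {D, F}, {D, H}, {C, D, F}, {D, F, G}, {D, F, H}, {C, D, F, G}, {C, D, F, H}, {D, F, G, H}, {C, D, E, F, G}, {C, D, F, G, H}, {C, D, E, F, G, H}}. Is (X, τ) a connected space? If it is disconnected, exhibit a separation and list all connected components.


(X, τ) is connected.

Find clopen sets (U ∈ τ with X ∖ U ∈ τ):
  U = ∅, X ∖ U = {C, D, E, F, G, H} — both open, so U is clopen.
  U = {C, D, E, F, G, H}, X ∖ U = ∅ — both open, so U is clopen.
Only trivial clopens (∅ and X) exist, so (X, τ) is connected.
Compute connected components by grouping points that agree on all clopens:
  component: {C, D, E, F, G, H}


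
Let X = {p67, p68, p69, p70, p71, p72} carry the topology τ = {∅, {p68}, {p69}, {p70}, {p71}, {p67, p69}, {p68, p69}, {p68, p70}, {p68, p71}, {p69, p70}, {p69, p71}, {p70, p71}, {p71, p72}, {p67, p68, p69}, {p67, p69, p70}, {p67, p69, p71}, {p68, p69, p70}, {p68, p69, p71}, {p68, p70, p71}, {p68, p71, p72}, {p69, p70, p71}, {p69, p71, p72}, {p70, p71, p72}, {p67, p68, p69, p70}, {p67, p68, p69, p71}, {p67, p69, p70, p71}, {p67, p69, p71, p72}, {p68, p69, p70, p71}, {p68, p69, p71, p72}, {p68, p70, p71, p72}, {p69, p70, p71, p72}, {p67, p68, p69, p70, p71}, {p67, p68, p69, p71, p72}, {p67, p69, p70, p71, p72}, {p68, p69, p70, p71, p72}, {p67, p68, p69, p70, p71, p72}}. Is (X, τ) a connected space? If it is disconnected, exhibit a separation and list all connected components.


(X, τ) is disconnected; components = [{p68}, {p70}, {p67, p69}, {p71, p72}].

Find clopen sets (U ∈ τ with X ∖ U ∈ τ):
  U = ∅, X ∖ U = {p67, p68, p69, p70, p71, p72} — both open, so U is clopen.
  U = {p68}, X ∖ U = {p67, p69, p70, p71, p72} — both open, so U is clopen.
  U = {p70}, X ∖ U = {p67, p68, p69, p71, p72} — both open, so U is clopen.
  U = {p67, p69}, X ∖ U = {p68, p70, p71, p72} — both open, so U is clopen.
  U = {p68, p70}, X ∖ U = {p67, p69, p71, p72} — both open, so U is clopen.
  U = {p71, p72}, X ∖ U = {p67, p68, p69, p70} — both open, so U is clopen.
  U = {p67, p68, p69}, X ∖ U = {p70, p71, p72} — both open, so U is clopen.
  U = {p67, p69, p70}, X ∖ U = {p68, p71, p72} — both open, so U is clopen.
  U = {p68, p71, p72}, X ∖ U = {p67, p69, p70} — both open, so U is clopen.
  U = {p70, p71, p72}, X ∖ U = {p67, p68, p69} — both open, so U is clopen.
  U = {p67, p68, p69, p70}, X ∖ U = {p71, p72} — both open, so U is clopen.
  U = {p67, p69, p71, p72}, X ∖ U = {p68, p70} — both open, so U is clopen.
  U = {p68, p70, p71, p72}, X ∖ U = {p67, p69} — both open, so U is clopen.
  U = {p67, p68, p69, p71, p72}, X ∖ U = {p70} — both open, so U is clopen.
  U = {p67, p69, p70, p71, p72}, X ∖ U = {p68} — both open, so U is clopen.
  U = {p67, p68, p69, p70, p71, p72}, X ∖ U = ∅ — both open, so U is clopen.
Nontrivial clopen(s) exist: e.g. {p67, p69, p70}. So (X, τ) is disconnected.
Compute connected components by grouping points that agree on all clopens:
  component: {p68}
  component: {p70}
  component: {p67, p69}
  component: {p71, p72}


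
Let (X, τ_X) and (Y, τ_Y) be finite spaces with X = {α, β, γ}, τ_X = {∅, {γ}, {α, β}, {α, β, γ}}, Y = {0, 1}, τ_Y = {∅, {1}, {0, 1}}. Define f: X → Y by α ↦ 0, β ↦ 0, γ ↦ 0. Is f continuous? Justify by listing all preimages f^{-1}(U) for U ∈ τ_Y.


f IS continuous.

Compute f^{-1}(U) for each U ∈ τ_Y:
  U = ∅: f^{-1}(U) = ∅ ∈ τ_X ✓.
  U = {1}: f^{-1}(U) = ∅ ∈ τ_X ✓.
  U = {0, 1}: f^{-1}(U) = {α, β, γ} ∈ τ_X ✓.
Every preimage lies in τ_X, so f IS continuous.


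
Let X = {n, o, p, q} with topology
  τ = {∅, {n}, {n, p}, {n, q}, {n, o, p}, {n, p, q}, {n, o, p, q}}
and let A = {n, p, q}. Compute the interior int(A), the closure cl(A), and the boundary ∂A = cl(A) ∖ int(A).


int(A) = {n, p, q}, cl(A) = {n, o, p, q}, ∂A = {o}.

Closed sets in (X, τ) are complements of opens:
  closed(X, τ) = {∅, {o}, {q}, {o, p}, {o, q}, {o, p, q}, {n, o, p, q}}.
int(A) = ⋃ {U ∈ τ : U ⊆ A}. Opens contained in A: ∅, {n}, {n, p}, {n, q}, {n, p, q}.
Taking the union of these: int(A) = {n, p, q}.
cl(A) = ⋂ {C closed : A ⊆ C}. Closed sets containing A: {n, o, p, q}.
Intersecting these: cl(A) = {n, o, p, q}.
∂A = cl(A) ∖ int(A) = {n, o, p, q} ∖ {n, p, q} = {o}.


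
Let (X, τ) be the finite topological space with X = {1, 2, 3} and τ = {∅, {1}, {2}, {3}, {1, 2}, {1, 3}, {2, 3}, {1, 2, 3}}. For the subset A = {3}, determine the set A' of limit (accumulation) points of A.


A' = ∅

For each x ∈ X, list the open sets U ∈ τ with x ∈ U, then check whether U ∩ (A ∖ {x}) ≠ ∅ for every such U.
  x = 1: open {1} ∋ x has {1} ∩ (A ∖ {1}) = ∅, so x is NOT a limit point.
  x = 2: open {2} ∋ x has {2} ∩ (A ∖ {2}) = ∅, so x is NOT a limit point.
  x = 3: open {3} ∋ x has {3} ∩ (A ∖ {3}) = ∅, so x is NOT a limit point.
Collecting: A' = ∅.


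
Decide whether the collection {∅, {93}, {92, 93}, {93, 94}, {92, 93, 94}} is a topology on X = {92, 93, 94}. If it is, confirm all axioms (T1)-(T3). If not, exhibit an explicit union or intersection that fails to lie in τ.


τ IS a topology on X.

Axiom (T1): ∅ ∈ τ? Yes; X ∈ τ? Yes.
Axiom (T2/T3): check pairwise unions and intersections of members of τ.
All pairwise intersections and unions checked — each lies in τ. Therefore τ satisfies (T1), (T2), (T3): it IS a topology on X.


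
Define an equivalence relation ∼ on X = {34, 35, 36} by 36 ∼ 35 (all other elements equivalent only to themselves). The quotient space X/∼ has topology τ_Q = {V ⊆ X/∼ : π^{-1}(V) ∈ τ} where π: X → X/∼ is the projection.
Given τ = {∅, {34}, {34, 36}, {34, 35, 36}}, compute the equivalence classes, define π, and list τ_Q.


X/∼ = {[34], [35=36]}; |τ_Q| = 3.

Equivalence classes: [34], [35=36].
Quotient map π: X → X/∼ sends 34 ↦ [34], 35 ↦ [35=36], 36 ↦ [35=36].
For each subset V ⊆ X/∼, compute π^{-1}(V) ⊆ X and check whether π^{-1}(V) ∈ τ. V is open in τ_Q iff π^{-1}(V) ∈ τ.
  V = {}: π^{-1}(V) = ∅ ∈ τ ✓.
  V = {[34]}: π^{-1}(V) = {34} ∈ τ ✓.
  V = {[35=36]}: π^{-1}(V) = {35, 36} ∉ τ ✗.
  V = {[34], [35=36]}: π^{-1}(V) = {34, 35, 36} ∈ τ ✓.
Open sets in the quotient: τ_Q = {{}, {[34]}, {[34], [35=36]}} (3 elements).


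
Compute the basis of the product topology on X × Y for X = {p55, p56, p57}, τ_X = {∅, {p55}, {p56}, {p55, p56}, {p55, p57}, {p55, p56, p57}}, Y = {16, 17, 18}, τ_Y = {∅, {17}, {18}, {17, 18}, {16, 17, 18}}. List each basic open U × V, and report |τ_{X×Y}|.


Basis B = {∅ × ∅, {p55} × {17}, {p55} × {18}, {p56} × {17}, {p56} × {18}, {p55} × {17, 18}, {p55, p56} × {17}, {p55, p57} × {17}, {p55, p56} × {18}, {p55, p57} × {18}, {p56} × {17, 18}, {p55} × {16, 17, 18}, {p55, p56, p57} × {17}, {p55, p56, p57} × {18}, {p56} × {16, 17, 18}, {p55, p56} × {17, 18}, {p55, p57} × {17, 18}, {p55, p56} × {16, 17, 18}, {p55, p57} × {16, 17, 18}, {p55, p56, p57} × {17, 18}, {p55, p56, p57} × {16, 17, 18}}; |τ_{X×Y}| = 70.

Enumerate products U × V with U ∈ τ_X, V ∈ τ_Y (deduplicated):
  ∅ × ∅ = {} (∅)
  {p55} × {17} = {(p55,17)}
  {p55} × {18} = {(p55,18)}
  {p56} × {17} = {(p56,17)}
  {p56} × {18} = {(p56,18)}
  {p55} × {17, 18} = {(p55,17), (p55,18)}
  {p55, p56} × {17} = {(p55,17), (p56,17)}
  {p55, p57} × {17} = {(p55,17), (p57,17)}
  {p55, p56} × {18} = {(p55,18), (p56,18)}
  {p55, p57} × {18} = {(p55,18), (p57,18)}
  {p56} × {17, 18} = {(p56,17), (p56,18)}
  {p55} × {16, 17, 18} = {(p55,16), (p55,17), (p55,18)}
  {p55, p56, p57} × {17} = {(p55,17), (p56,17), (p57,17)}
  {p55, p56, p57} × {18} = {(p55,18), (p56,18), (p57,18)}
  {p56} × {16, 17, 18} = {(p56,16), (p56,17), (p56,18)}
  {p55, p56} × {17, 18} = {(p55,17), (p55,18), (p56,17), (p56,18)}
  {p55, p57} × {17, 18} = {(p55,17), (p55,18), (p57,17), (p57,18)}
  {p55, p56} × {16, 17, 18} = {(p55,16), (p55,17), (p55,18), (p56,16), (p56,17), (p56,18)}
  {p55, p57} × {16, 17, 18} = {(p55,16), (p55,17), (p55,18), (p57,16), (p57,17), (p57,18)}
  {p55, p56, p57} × {17, 18} = {(p55,17), (p55,18), (p56,17), (p56,18), (p57,17), (p57,18)}
  {p55, p56, p57} × {16, 17, 18} = {(p55,16), (p55,17), (p55,18), (p56,16), (p56,17), (p56,18), (p57,16), (p57,17), (p57,18)}
These 21 distinct sets form the basis B.
Close under arbitrary unions to get τ_{X×Y}; counting gives |τ_{X×Y}| = 70.


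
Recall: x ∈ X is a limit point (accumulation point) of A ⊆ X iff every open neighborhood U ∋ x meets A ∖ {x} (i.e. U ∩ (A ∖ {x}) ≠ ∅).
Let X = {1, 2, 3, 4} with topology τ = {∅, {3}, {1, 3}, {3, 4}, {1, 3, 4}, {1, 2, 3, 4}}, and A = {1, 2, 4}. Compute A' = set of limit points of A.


A' = {2}

For each x ∈ X, list the open sets U ∈ τ with x ∈ U, then check whether U ∩ (A ∖ {x}) ≠ ∅ for every such U.
  x = 1: open {1, 3} ∋ x has {1, 3} ∩ (A ∖ {1}) = ∅, so x is NOT a limit point.
  x = 2: opens ∋ x are {1, 2, 3, 4}; each meets A ∖ {2}, so x IS a limit point.
  x = 3: open {3} ∋ x has {3} ∩ (A ∖ {3}) = ∅, so x is NOT a limit point.
  x = 4: open {3, 4} ∋ x has {3, 4} ∩ (A ∖ {4}) = ∅, so x is NOT a limit point.
Collecting: A' = {2}.


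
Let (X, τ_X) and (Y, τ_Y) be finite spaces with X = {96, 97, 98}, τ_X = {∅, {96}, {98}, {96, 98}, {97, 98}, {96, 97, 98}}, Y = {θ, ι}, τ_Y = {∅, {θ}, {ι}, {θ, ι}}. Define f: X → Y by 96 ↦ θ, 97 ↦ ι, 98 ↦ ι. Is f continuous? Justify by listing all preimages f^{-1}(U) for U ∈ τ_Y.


f IS continuous.

Compute f^{-1}(U) for each U ∈ τ_Y:
  U = ∅: f^{-1}(U) = ∅ ∈ τ_X ✓.
  U = {θ}: f^{-1}(U) = {96} ∈ τ_X ✓.
  U = {ι}: f^{-1}(U) = {97, 98} ∈ τ_X ✓.
  U = {θ, ι}: f^{-1}(U) = {96, 97, 98} ∈ τ_X ✓.
Every preimage lies in τ_X, so f IS continuous.


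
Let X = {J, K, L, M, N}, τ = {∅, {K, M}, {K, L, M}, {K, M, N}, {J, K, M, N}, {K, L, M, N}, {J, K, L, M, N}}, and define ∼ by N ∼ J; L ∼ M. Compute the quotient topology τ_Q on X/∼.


X/∼ = {[J=N], [K], [L=M]}; |τ_Q| = 3.

Equivalence classes: [J=N], [K], [L=M].
Quotient map π: X → X/∼ sends J ↦ [J=N], K ↦ [K], L ↦ [L=M], M ↦ [L=M], N ↦ [J=N].
For each subset V ⊆ X/∼, compute π^{-1}(V) ⊆ X and check whether π^{-1}(V) ∈ τ. V is open in τ_Q iff π^{-1}(V) ∈ τ.
  V = {}: π^{-1}(V) = ∅ ∈ τ ✓.
  V = {[J=N]}: π^{-1}(V) = {J, N} ∉ τ ✗.
  V = {[K]}: π^{-1}(V) = {K} ∉ τ ✗.
  V = {[J=N], [K]}: π^{-1}(V) = {J, K, N} ∉ τ ✗.
  V = {[L=M]}: π^{-1}(V) = {L, M} ∉ τ ✗.
  V = {[J=N], [L=M]}: π^{-1}(V) = {J, L, M, N} ∉ τ ✗.
  V = {[K], [L=M]}: π^{-1}(V) = {K, L, M} ∈ τ ✓.
  V = {[J=N], [K], [L=M]}: π^{-1}(V) = {J, K, L, M, N} ∈ τ ✓.
Open sets in the quotient: τ_Q = {{}, {[K], [L=M]}, {[J=N], [K], [L=M]}} (3 elements).


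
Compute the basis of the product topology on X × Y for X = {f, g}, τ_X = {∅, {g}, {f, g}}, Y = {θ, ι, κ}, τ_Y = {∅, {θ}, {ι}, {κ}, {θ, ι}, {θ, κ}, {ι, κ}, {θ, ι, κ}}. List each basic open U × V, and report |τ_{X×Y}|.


Basis B = {∅ × ∅, {g} × {θ}, {g} × {ι}, {g} × {κ}, {f, g} × {θ}, {f, g} × {ι}, {f, g} × {κ}, {g} × {θ, ι}, {g} × {θ, κ}, {g} × {ι, κ}, {g} × {θ, ι, κ}, {f, g} × {θ, ι}, {f, g} × {θ, κ}, {f, g} × {ι, κ}, {f, g} × {θ, ι, κ}}; |τ_{X×Y}| = 27.

Enumerate products U × V with U ∈ τ_X, V ∈ τ_Y (deduplicated):
  ∅ × ∅ = {} (∅)
  {g} × {θ} = {(g,θ)}
  {g} × {ι} = {(g,ι)}
  {g} × {κ} = {(g,κ)}
  {f, g} × {θ} = {(f,θ), (g,θ)}
  {f, g} × {ι} = {(f,ι), (g,ι)}
  {f, g} × {κ} = {(f,κ), (g,κ)}
  {g} × {θ, ι} = {(g,θ), (g,ι)}
  {g} × {θ, κ} = {(g,θ), (g,κ)}
  {g} × {ι, κ} = {(g,ι), (g,κ)}
  {g} × {θ, ι, κ} = {(g,θ), (g,ι), (g,κ)}
  {f, g} × {θ, ι} = {(f,θ), (f,ι), (g,θ), (g,ι)}
  {f, g} × {θ, κ} = {(f,θ), (f,κ), (g,θ), (g,κ)}
  {f, g} × {ι, κ} = {(f,ι), (f,κ), (g,ι), (g,κ)}
  {f, g} × {θ, ι, κ} = {(f,θ), (f,ι), (f,κ), (g,θ), (g,ι), (g,κ)}
These 15 distinct sets form the basis B.
Close under arbitrary unions to get τ_{X×Y}; counting gives |τ_{X×Y}| = 27.


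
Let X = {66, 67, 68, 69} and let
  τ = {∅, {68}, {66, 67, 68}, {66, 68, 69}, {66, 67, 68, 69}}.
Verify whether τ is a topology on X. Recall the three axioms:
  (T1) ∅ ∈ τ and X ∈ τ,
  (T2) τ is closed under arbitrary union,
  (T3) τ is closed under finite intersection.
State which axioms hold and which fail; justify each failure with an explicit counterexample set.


τ is NOT a topology on X.

Axiom (T1): ∅ ∈ τ? Yes; X ∈ τ? Yes.
Axiom (T2/T3): check pairwise unions and intersections of members of τ.
Counterexample for (T3): {66, 67, 68} ∩ {66, 68, 69} = {66, 68} ∉ τ. Therefore τ is NOT a topology.


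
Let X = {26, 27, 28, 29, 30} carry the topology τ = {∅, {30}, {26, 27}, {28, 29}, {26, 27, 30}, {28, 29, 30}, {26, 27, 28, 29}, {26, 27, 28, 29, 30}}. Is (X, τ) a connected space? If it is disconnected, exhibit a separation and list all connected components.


(X, τ) is disconnected; components = [{30}, {26, 27}, {28, 29}].

Find clopen sets (U ∈ τ with X ∖ U ∈ τ):
  U = ∅, X ∖ U = {26, 27, 28, 29, 30} — both open, so U is clopen.
  U = {30}, X ∖ U = {26, 27, 28, 29} — both open, so U is clopen.
  U = {26, 27}, X ∖ U = {28, 29, 30} — both open, so U is clopen.
  U = {28, 29}, X ∖ U = {26, 27, 30} — both open, so U is clopen.
  U = {26, 27, 30}, X ∖ U = {28, 29} — both open, so U is clopen.
  U = {28, 29, 30}, X ∖ U = {26, 27} — both open, so U is clopen.
  U = {26, 27, 28, 29}, X ∖ U = {30} — both open, so U is clopen.
  U = {26, 27, 28, 29, 30}, X ∖ U = ∅ — both open, so U is clopen.
Nontrivial clopen(s) exist: e.g. {26, 27, 30}. So (X, τ) is disconnected.
Compute connected components by grouping points that agree on all clopens:
  component: {30}
  component: {26, 27}
  component: {28, 29}


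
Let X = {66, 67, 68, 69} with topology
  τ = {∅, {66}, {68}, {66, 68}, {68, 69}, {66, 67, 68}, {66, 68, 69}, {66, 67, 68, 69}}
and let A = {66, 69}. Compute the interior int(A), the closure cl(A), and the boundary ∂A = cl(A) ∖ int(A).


int(A) = {66}, cl(A) = {66, 67, 69}, ∂A = {67, 69}.

Closed sets in (X, τ) are complements of opens:
  closed(X, τ) = {∅, {67}, {69}, {66, 67}, {67, 69}, {66, 67, 69}, {67, 68, 69}, {66, 67, 68, 69}}.
int(A) = ⋃ {U ∈ τ : U ⊆ A}. Opens contained in A: ∅, {66}.
Taking the union of these: int(A) = {66}.
cl(A) = ⋂ {C closed : A ⊆ C}. Closed sets containing A: {66, 67, 69}, {66, 67, 68, 69}.
Intersecting these: cl(A) = {66, 67, 69}.
∂A = cl(A) ∖ int(A) = {66, 67, 69} ∖ {66} = {67, 69}.


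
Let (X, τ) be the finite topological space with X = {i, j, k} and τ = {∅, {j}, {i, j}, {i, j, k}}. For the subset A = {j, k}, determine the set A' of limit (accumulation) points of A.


A' = {i, k}

For each x ∈ X, list the open sets U ∈ τ with x ∈ U, then check whether U ∩ (A ∖ {x}) ≠ ∅ for every such U.
  x = i: opens ∋ x are {i, j}, {i, j, k}; each meets A ∖ {i}, so x IS a limit point.
  x = j: open {j} ∋ x has {j} ∩ (A ∖ {j}) = ∅, so x is NOT a limit point.
  x = k: opens ∋ x are {i, j, k}; each meets A ∖ {k}, so x IS a limit point.
Collecting: A' = {i, k}.


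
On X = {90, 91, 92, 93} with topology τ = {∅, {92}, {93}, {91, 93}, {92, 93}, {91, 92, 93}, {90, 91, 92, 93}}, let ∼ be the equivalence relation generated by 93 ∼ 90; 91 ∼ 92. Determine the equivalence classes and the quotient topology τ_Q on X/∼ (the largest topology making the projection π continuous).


X/∼ = {[90=93], [91=92]}; |τ_Q| = 2.

Equivalence classes: [90=93], [91=92].
Quotient map π: X → X/∼ sends 90 ↦ [90=93], 91 ↦ [91=92], 92 ↦ [91=92], 93 ↦ [90=93].
For each subset V ⊆ X/∼, compute π^{-1}(V) ⊆ X and check whether π^{-1}(V) ∈ τ. V is open in τ_Q iff π^{-1}(V) ∈ τ.
  V = {}: π^{-1}(V) = ∅ ∈ τ ✓.
  V = {[90=93]}: π^{-1}(V) = {90, 93} ∉ τ ✗.
  V = {[91=92]}: π^{-1}(V) = {91, 92} ∉ τ ✗.
  V = {[90=93], [91=92]}: π^{-1}(V) = {90, 91, 92, 93} ∈ τ ✓.
Open sets in the quotient: τ_Q = {{}, {[90=93], [91=92]}} (2 elements).


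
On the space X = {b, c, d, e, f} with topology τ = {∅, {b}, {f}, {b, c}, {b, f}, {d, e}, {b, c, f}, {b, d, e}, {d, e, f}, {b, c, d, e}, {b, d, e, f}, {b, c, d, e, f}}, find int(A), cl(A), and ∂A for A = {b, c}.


int(A) = {b, c}, cl(A) = {b, c}, ∂A = ∅.

Closed sets in (X, τ) are complements of opens:
  closed(X, τ) = {∅, {c}, {f}, {b, c}, {c, f}, {d, e}, {b, c, f}, {c, d, e}, {d, e, f}, {b, c, d, e}, {c, d, e, f}, {b, c, d, e, f}}.
int(A) = ⋃ {U ∈ τ : U ⊆ A}. Opens contained in A: ∅, {b}, {b, c}.
Taking the union of these: int(A) = {b, c}.
cl(A) = ⋂ {C closed : A ⊆ C}. Closed sets containing A: {b, c}, {b, c, f}, {b, c, d, e}, {b, c, d, e, f}.
Intersecting these: cl(A) = {b, c}.
∂A = cl(A) ∖ int(A) = {b, c} ∖ {b, c} = ∅.


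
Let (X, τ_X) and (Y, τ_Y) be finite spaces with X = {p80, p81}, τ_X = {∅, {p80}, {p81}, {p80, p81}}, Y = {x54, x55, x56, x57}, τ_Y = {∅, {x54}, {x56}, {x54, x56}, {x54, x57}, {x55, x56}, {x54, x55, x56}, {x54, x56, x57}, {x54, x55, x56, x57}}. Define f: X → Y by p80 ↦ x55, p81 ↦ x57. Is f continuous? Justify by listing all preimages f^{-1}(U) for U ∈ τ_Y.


f IS continuous.

Compute f^{-1}(U) for each U ∈ τ_Y:
  U = ∅: f^{-1}(U) = ∅ ∈ τ_X ✓.
  U = {x54}: f^{-1}(U) = ∅ ∈ τ_X ✓.
  U = {x56}: f^{-1}(U) = ∅ ∈ τ_X ✓.
  U = {x54, x56}: f^{-1}(U) = ∅ ∈ τ_X ✓.
  U = {x54, x57}: f^{-1}(U) = {p81} ∈ τ_X ✓.
  U = {x55, x56}: f^{-1}(U) = {p80} ∈ τ_X ✓.
  U = {x54, x55, x56}: f^{-1}(U) = {p80} ∈ τ_X ✓.
  U = {x54, x56, x57}: f^{-1}(U) = {p81} ∈ τ_X ✓.
  U = {x54, x55, x56, x57}: f^{-1}(U) = {p80, p81} ∈ τ_X ✓.
Every preimage lies in τ_X, so f IS continuous.


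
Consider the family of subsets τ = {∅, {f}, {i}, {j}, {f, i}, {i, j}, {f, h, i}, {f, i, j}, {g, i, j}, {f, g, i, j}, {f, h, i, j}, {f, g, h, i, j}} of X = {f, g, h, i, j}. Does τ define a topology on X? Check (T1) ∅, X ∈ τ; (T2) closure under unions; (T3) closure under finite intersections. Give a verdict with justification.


τ is NOT a topology on X.

Axiom (T1): ∅ ∈ τ? Yes; X ∈ τ? Yes.
Axiom (T2/T3): check pairwise unions and intersections of members of τ.
Counterexample for (T2): {f} ∪ {j} = {f, j} ∉ τ. Therefore τ is NOT a topology.


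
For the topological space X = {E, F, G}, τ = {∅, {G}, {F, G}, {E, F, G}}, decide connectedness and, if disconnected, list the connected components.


(X, τ) is connected.

Find clopen sets (U ∈ τ with X ∖ U ∈ τ):
  U = ∅, X ∖ U = {E, F, G} — both open, so U is clopen.
  U = {E, F, G}, X ∖ U = ∅ — both open, so U is clopen.
Only trivial clopens (∅ and X) exist, so (X, τ) is connected.
Compute connected components by grouping points that agree on all clopens:
  component: {E, F, G}


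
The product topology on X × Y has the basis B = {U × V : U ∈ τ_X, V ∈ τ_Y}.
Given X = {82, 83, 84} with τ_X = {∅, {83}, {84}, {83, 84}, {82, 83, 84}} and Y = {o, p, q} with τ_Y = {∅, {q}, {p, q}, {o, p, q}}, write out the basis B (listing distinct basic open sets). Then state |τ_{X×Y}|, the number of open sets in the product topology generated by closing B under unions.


Basis B = {∅ × ∅, {83} × {q}, {84} × {q}, {83} × {p, q}, {83, 84} × {q}, {84} × {p, q}, {82, 83, 84} × {q}, {83} × {o, p, q}, {84} × {o, p, q}, {83, 84} × {p, q}, {82, 83, 84} × {p, q}, {83, 84} × {o, p, q}, {82, 83, 84} × {o, p, q}}; |τ_{X×Y}| = 30.

Enumerate products U × V with U ∈ τ_X, V ∈ τ_Y (deduplicated):
  ∅ × ∅ = {} (∅)
  {83} × {q} = {(83,q)}
  {84} × {q} = {(84,q)}
  {83} × {p, q} = {(83,p), (83,q)}
  {83, 84} × {q} = {(83,q), (84,q)}
  {84} × {p, q} = {(84,p), (84,q)}
  {82, 83, 84} × {q} = {(82,q), (83,q), (84,q)}
  {83} × {o, p, q} = {(83,o), (83,p), (83,q)}
  {84} × {o, p, q} = {(84,o), (84,p), (84,q)}
  {83, 84} × {p, q} = {(83,p), (83,q), (84,p), (84,q)}
  {82, 83, 84} × {p, q} = {(82,p), (82,q), (83,p), (83,q), (84,p), (84,q)}
  {83, 84} × {o, p, q} = {(83,o), (83,p), (83,q), (84,o), (84,p), (84,q)}
  {82, 83, 84} × {o, p, q} = {(82,o), (82,p), (82,q), (83,o), (83,p), (83,q), (84,o), (84,p), (84,q)}
These 13 distinct sets form the basis B.
Close under arbitrary unions to get τ_{X×Y}; counting gives |τ_{X×Y}| = 30.


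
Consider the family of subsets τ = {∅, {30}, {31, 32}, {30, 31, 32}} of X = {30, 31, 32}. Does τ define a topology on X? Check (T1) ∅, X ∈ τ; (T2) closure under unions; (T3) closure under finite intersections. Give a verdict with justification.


τ IS a topology on X.

Axiom (T1): ∅ ∈ τ? Yes; X ∈ τ? Yes.
Axiom (T2/T3): check pairwise unions and intersections of members of τ.
All pairwise intersections and unions checked — each lies in τ. Therefore τ satisfies (T1), (T2), (T3): it IS a topology on X.


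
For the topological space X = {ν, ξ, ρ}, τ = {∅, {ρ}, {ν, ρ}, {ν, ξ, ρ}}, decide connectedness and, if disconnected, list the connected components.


(X, τ) is connected.

Find clopen sets (U ∈ τ with X ∖ U ∈ τ):
  U = ∅, X ∖ U = {ν, ξ, ρ} — both open, so U is clopen.
  U = {ν, ξ, ρ}, X ∖ U = ∅ — both open, so U is clopen.
Only trivial clopens (∅ and X) exist, so (X, τ) is connected.
Compute connected components by grouping points that agree on all clopens:
  component: {ν, ξ, ρ}


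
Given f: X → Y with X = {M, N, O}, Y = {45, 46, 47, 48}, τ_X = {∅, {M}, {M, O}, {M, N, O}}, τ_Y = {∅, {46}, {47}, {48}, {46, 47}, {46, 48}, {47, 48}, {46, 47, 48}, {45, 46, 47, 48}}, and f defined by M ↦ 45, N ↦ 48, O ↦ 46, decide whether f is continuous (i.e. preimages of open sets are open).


f is NOT continuous.

Compute f^{-1}(U) for each U ∈ τ_Y:
  U = ∅: f^{-1}(U) = ∅ ∈ τ_X ✓.
  U = {46}: f^{-1}(U) = {O} ∉ τ_X ✗.
  U = {47}: f^{-1}(U) = ∅ ∈ τ_X ✓.
  U = {48}: f^{-1}(U) = {N} ∉ τ_X ✗.
  U = {46, 47}: f^{-1}(U) = {O} ∉ τ_X ✗.
  U = {46, 48}: f^{-1}(U) = {N, O} ∉ τ_X ✗.
  U = {47, 48}: f^{-1}(U) = {N} ∉ τ_X ✗.
  U = {46, 47, 48}: f^{-1}(U) = {N, O} ∉ τ_X ✗.
  U = {45, 46, 47, 48}: f^{-1}(U) = {M, N, O} ∈ τ_X ✓.
Found U = {46} with f^{-1}(U) = {O} not in τ_X. Therefore f is NOT continuous.


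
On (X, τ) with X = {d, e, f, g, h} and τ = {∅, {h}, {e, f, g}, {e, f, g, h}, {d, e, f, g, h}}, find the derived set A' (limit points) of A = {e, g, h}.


A' = {d, e, f, g}

For each x ∈ X, list the open sets U ∈ τ with x ∈ U, then check whether U ∩ (A ∖ {x}) ≠ ∅ for every such U.
  x = d: opens ∋ x are {d, e, f, g, h}; each meets A ∖ {d}, so x IS a limit point.
  x = e: opens ∋ x are {e, f, g}, {e, f, g, h}, {d, e, f, g, h}; each meets A ∖ {e}, so x IS a limit point.
  x = f: opens ∋ x are {e, f, g}, {e, f, g, h}, {d, e, f, g, h}; each meets A ∖ {f}, so x IS a limit point.
  x = g: opens ∋ x are {e, f, g}, {e, f, g, h}, {d, e, f, g, h}; each meets A ∖ {g}, so x IS a limit point.
  x = h: open {h} ∋ x has {h} ∩ (A ∖ {h}) = ∅, so x is NOT a limit point.
Collecting: A' = {d, e, f, g}.


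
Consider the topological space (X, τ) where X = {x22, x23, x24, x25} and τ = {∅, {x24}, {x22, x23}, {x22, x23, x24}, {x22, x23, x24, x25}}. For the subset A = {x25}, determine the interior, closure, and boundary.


int(A) = ∅, cl(A) = {x25}, ∂A = {x25}.

Closed sets in (X, τ) are complements of opens:
  closed(X, τ) = {∅, {x25}, {x24, x25}, {x22, x23, x25}, {x22, x23, x24, x25}}.
int(A) = ⋃ {U ∈ τ : U ⊆ A}. Opens contained in A: ∅.
Taking the union of these: int(A) = ∅.
cl(A) = ⋂ {C closed : A ⊆ C}. Closed sets containing A: {x25}, {x24, x25}, {x22, x23, x25}, {x22, x23, x24, x25}.
Intersecting these: cl(A) = {x25}.
∂A = cl(A) ∖ int(A) = {x25} ∖ ∅ = {x25}.


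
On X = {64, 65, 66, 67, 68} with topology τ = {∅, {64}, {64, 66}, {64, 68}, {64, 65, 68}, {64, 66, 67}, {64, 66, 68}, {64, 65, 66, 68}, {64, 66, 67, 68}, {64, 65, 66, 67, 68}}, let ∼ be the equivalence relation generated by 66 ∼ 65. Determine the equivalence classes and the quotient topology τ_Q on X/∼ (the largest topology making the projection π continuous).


X/∼ = {[64], [65=66], [67], [68]}; |τ_Q| = 5.

Equivalence classes: [64], [65=66], [67], [68].
Quotient map π: X → X/∼ sends 64 ↦ [64], 65 ↦ [65=66], 66 ↦ [65=66], 67 ↦ [67], 68 ↦ [68].
For each subset V ⊆ X/∼, compute π^{-1}(V) ⊆ X and check whether π^{-1}(V) ∈ τ. V is open in τ_Q iff π^{-1}(V) ∈ τ.
  V = {}: π^{-1}(V) = ∅ ∈ τ ✓.
  V = {[64]}: π^{-1}(V) = {64} ∈ τ ✓.
  V = {[65=66]}: π^{-1}(V) = {65, 66} ∉ τ ✗.
  V = {[64], [65=66]}: π^{-1}(V) = {64, 65, 66} ∉ τ ✗.
  V = {[67]}: π^{-1}(V) = {67} ∉ τ ✗.
  V = {[64], [67]}: π^{-1}(V) = {64, 67} ∉ τ ✗.
  V = {[65=66], [67]}: π^{-1}(V) = {65, 66, 67} ∉ τ ✗.
  V = {[64], [65=66], [67]}: π^{-1}(V) = {64, 65, 66, 67} ∉ τ ✗.
  V = {[68]}: π^{-1}(V) = {68} ∉ τ ✗.
  V = {[64], [68]}: π^{-1}(V) = {64, 68} ∈ τ ✓.
  V = {[65=66], [68]}: π^{-1}(V) = {65, 66, 68} ∉ τ ✗.
  V = {[64], [65=66], [68]}: π^{-1}(V) = {64, 65, 66, 68} ∈ τ ✓.
  V = {[67], [68]}: π^{-1}(V) = {67, 68} ∉ τ ✗.
  V = {[64], [67], [68]}: π^{-1}(V) = {64, 67, 68} ∉ τ ✗.
  V = {[65=66], [67], [68]}: π^{-1}(V) = {65, 66, 67, 68} ∉ τ ✗.
  V = {[64], [65=66], [67], [68]}: π^{-1}(V) = {64, 65, 66, 67, 68} ∈ τ ✓.
Open sets in the quotient: τ_Q = {{}, {[64]}, {[64], [68]}, {[64], [65=66], [68]}, {[64], [65=66], [67], [68]}} (5 elements).


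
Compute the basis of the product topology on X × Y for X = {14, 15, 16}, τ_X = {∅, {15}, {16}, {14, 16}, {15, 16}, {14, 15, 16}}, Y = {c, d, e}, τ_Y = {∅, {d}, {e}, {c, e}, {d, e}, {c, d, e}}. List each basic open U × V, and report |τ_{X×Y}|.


Basis B = {∅ × ∅, {15} × {d}, {15} × {e}, {16} × {d}, {16} × {e}, {14, 16} × {d}, {14, 16} × {e}, {15} × {c, e}, {15} × {d, e}, {15, 16} × {d}, {15, 16} × {e}, {16} × {c, e}, {16} × {d, e}, {14, 15, 16} × {d}, {14, 15, 16} × {e}, {15} × {c, d, e}, {16} × {c, d, e}, {14, 16} × {c, e}, {14, 16} × {d, e}, {15, 16} × {c, e}, {15, 16} × {d, e}, {14, 16} × {c, d, e}, {14, 15, 16} × {c, e}, {14, 15, 16} × {d, e}, {15, 16} × {c, d, e}, {14, 15, 16} × {c, d, e}}; |τ_{X×Y}| = 108.

Enumerate products U × V with U ∈ τ_X, V ∈ τ_Y (deduplicated):
  ∅ × ∅ = {} (∅)
  {15} × {d} = {(15,d)}
  {15} × {e} = {(15,e)}
  {16} × {d} = {(16,d)}
  {16} × {e} = {(16,e)}
  {14, 16} × {d} = {(14,d), (16,d)}
  {14, 16} × {e} = {(14,e), (16,e)}
  {15} × {c, e} = {(15,c), (15,e)}
  {15} × {d, e} = {(15,d), (15,e)}
  {15, 16} × {d} = {(15,d), (16,d)}
  {15, 16} × {e} = {(15,e), (16,e)}
  {16} × {c, e} = {(16,c), (16,e)}
  {16} × {d, e} = {(16,d), (16,e)}
  {14, 15, 16} × {d} = {(14,d), (15,d), (16,d)}
  {14, 15, 16} × {e} = {(14,e), (15,e), (16,e)}
  {15} × {c, d, e} = {(15,c), (15,d), (15,e)}
  {16} × {c, d, e} = {(16,c), (16,d), (16,e)}
  {14, 16} × {c, e} = {(14,c), (14,e), (16,c), (16,e)}
  {14, 16} × {d, e} = {(14,d), (14,e), (16,d), (16,e)}
  {15, 16} × {c, e} = {(15,c), (15,e), (16,c), (16,e)}
  {15, 16} × {d, e} = {(15,d), (15,e), (16,d), (16,e)}
  {14, 16} × {c, d, e} = {(14,c), (14,d), (14,e), (16,c), (16,d), (16,e)}
  {14, 15, 16} × {c, e} = {(14,c), (14,e), (15,c), (15,e), (16,c), (16,e)}
  {14, 15, 16} × {d, e} = {(14,d), (14,e), (15,d), (15,e), (16,d), (16,e)}
  {15, 16} × {c, d, e} = {(15,c), (15,d), (15,e), (16,c), (16,d), (16,e)}
  {14, 15, 16} × {c, d, e} = {(14,c), (14,d), (14,e), (15,c), (15,d), (15,e), (16,c), (16,d), (16,e)}
These 26 distinct sets form the basis B.
Close under arbitrary unions to get τ_{X×Y}; counting gives |τ_{X×Y}| = 108.


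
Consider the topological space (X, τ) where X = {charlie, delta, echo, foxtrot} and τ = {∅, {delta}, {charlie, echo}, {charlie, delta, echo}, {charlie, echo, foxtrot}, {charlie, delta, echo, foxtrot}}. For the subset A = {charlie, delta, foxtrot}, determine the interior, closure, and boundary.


int(A) = {delta}, cl(A) = {charlie, delta, echo, foxtrot}, ∂A = {charlie, echo, foxtrot}.

Closed sets in (X, τ) are complements of opens:
  closed(X, τ) = {∅, {delta}, {foxtrot}, {delta, foxtrot}, {charlie, echo, foxtrot}, {charlie, delta, echo, foxtrot}}.
int(A) = ⋃ {U ∈ τ : U ⊆ A}. Opens contained in A: ∅, {delta}.
Taking the union of these: int(A) = {delta}.
cl(A) = ⋂ {C closed : A ⊆ C}. Closed sets containing A: {charlie, delta, echo, foxtrot}.
Intersecting these: cl(A) = {charlie, delta, echo, foxtrot}.
∂A = cl(A) ∖ int(A) = {charlie, delta, echo, foxtrot} ∖ {delta} = {charlie, echo, foxtrot}.


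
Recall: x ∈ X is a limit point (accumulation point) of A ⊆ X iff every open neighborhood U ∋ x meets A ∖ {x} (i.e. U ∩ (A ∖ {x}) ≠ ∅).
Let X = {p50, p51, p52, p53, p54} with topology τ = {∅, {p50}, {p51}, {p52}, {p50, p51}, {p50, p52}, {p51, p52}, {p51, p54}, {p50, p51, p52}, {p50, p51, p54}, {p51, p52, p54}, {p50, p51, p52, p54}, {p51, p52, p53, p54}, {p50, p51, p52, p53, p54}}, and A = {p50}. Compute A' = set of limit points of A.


A' = ∅

For each x ∈ X, list the open sets U ∈ τ with x ∈ U, then check whether U ∩ (A ∖ {x}) ≠ ∅ for every such U.
  x = p50: open {p50} ∋ x has {p50} ∩ (A ∖ {p50}) = ∅, so x is NOT a limit point.
  x = p51: open {p51} ∋ x has {p51} ∩ (A ∖ {p51}) = ∅, so x is NOT a limit point.
  x = p52: open {p52} ∋ x has {p52} ∩ (A ∖ {p52}) = ∅, so x is NOT a limit point.
  x = p53: open {p51, p52, p53, p54} ∋ x has {p51, p52, p53, p54} ∩ (A ∖ {p53}) = ∅, so x is NOT a limit point.
  x = p54: open {p51, p54} ∋ x has {p51, p54} ∩ (A ∖ {p54}) = ∅, so x is NOT a limit point.
Collecting: A' = ∅.


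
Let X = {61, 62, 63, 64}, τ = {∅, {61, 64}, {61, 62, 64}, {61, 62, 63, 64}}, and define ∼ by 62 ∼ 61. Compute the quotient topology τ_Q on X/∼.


X/∼ = {[61=62], [63], [64]}; |τ_Q| = 3.

Equivalence classes: [61=62], [63], [64].
Quotient map π: X → X/∼ sends 61 ↦ [61=62], 62 ↦ [61=62], 63 ↦ [63], 64 ↦ [64].
For each subset V ⊆ X/∼, compute π^{-1}(V) ⊆ X and check whether π^{-1}(V) ∈ τ. V is open in τ_Q iff π^{-1}(V) ∈ τ.
  V = {}: π^{-1}(V) = ∅ ∈ τ ✓.
  V = {[61=62]}: π^{-1}(V) = {61, 62} ∉ τ ✗.
  V = {[63]}: π^{-1}(V) = {63} ∉ τ ✗.
  V = {[61=62], [63]}: π^{-1}(V) = {61, 62, 63} ∉ τ ✗.
  V = {[64]}: π^{-1}(V) = {64} ∉ τ ✗.
  V = {[61=62], [64]}: π^{-1}(V) = {61, 62, 64} ∈ τ ✓.
  V = {[63], [64]}: π^{-1}(V) = {63, 64} ∉ τ ✗.
  V = {[61=62], [63], [64]}: π^{-1}(V) = {61, 62, 63, 64} ∈ τ ✓.
Open sets in the quotient: τ_Q = {{}, {[61=62], [64]}, {[61=62], [63], [64]}} (3 elements).


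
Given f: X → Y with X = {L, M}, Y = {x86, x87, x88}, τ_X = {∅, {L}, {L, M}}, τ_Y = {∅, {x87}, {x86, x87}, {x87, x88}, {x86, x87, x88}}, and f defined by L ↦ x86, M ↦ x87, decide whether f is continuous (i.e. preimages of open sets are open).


f is NOT continuous.

Compute f^{-1}(U) for each U ∈ τ_Y:
  U = ∅: f^{-1}(U) = ∅ ∈ τ_X ✓.
  U = {x87}: f^{-1}(U) = {M} ∉ τ_X ✗.
  U = {x86, x87}: f^{-1}(U) = {L, M} ∈ τ_X ✓.
  U = {x87, x88}: f^{-1}(U) = {M} ∉ τ_X ✗.
  U = {x86, x87, x88}: f^{-1}(U) = {L, M} ∈ τ_X ✓.
Found U = {x87} with f^{-1}(U) = {M} not in τ_X. Therefore f is NOT continuous.


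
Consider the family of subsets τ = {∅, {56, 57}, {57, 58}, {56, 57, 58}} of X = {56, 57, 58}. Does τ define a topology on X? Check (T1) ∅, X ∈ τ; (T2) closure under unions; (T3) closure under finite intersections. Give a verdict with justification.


τ is NOT a topology on X.

Axiom (T1): ∅ ∈ τ? Yes; X ∈ τ? Yes.
Axiom (T2/T3): check pairwise unions and intersections of members of τ.
Counterexample for (T3): {56, 57} ∩ {57, 58} = {57} ∉ τ. Therefore τ is NOT a topology.


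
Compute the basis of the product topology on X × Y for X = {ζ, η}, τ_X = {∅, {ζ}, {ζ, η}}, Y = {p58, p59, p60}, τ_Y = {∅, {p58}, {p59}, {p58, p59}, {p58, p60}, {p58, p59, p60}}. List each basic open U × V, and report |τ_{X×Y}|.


Basis B = {∅ × ∅, {ζ} × {p58}, {ζ} × {p59}, {ζ} × {p58, p59}, {ζ} × {p58, p60}, {ζ, η} × {p58}, {ζ, η} × {p59}, {ζ} × {p58, p59, p60}, {ζ, η} × {p58, p59}, {ζ, η} × {p58, p60}, {ζ, η} × {p58, p59, p60}}; |τ_{X×Y}| = 18.

Enumerate products U × V with U ∈ τ_X, V ∈ τ_Y (deduplicated):
  ∅ × ∅ = {} (∅)
  {ζ} × {p58} = {(ζ,p58)}
  {ζ} × {p59} = {(ζ,p59)}
  {ζ} × {p58, p59} = {(ζ,p58), (ζ,p59)}
  {ζ} × {p58, p60} = {(ζ,p58), (ζ,p60)}
  {ζ, η} × {p58} = {(ζ,p58), (η,p58)}
  {ζ, η} × {p59} = {(ζ,p59), (η,p59)}
  {ζ} × {p58, p59, p60} = {(ζ,p58), (ζ,p59), (ζ,p60)}
  {ζ, η} × {p58, p59} = {(ζ,p58), (ζ,p59), (η,p58), (η,p59)}
  {ζ, η} × {p58, p60} = {(ζ,p58), (ζ,p60), (η,p58), (η,p60)}
  {ζ, η} × {p58, p59, p60} = {(ζ,p58), (ζ,p59), (ζ,p60), (η,p58), (η,p59), (η,p60)}
These 11 distinct sets form the basis B.
Close under arbitrary unions to get τ_{X×Y}; counting gives |τ_{X×Y}| = 18.


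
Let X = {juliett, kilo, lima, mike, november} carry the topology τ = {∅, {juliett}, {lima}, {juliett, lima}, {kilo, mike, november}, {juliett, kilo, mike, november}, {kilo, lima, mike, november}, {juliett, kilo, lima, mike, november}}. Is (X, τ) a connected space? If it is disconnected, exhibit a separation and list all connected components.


(X, τ) is disconnected; components = [{juliett}, {lima}, {kilo, mike, november}].

Find clopen sets (U ∈ τ with X ∖ U ∈ τ):
  U = ∅, X ∖ U = {juliett, kilo, lima, mike, november} — both open, so U is clopen.
  U = {juliett}, X ∖ U = {kilo, lima, mike, november} — both open, so U is clopen.
  U = {lima}, X ∖ U = {juliett, kilo, mike, november} — both open, so U is clopen.
  U = {juliett, lima}, X ∖ U = {kilo, mike, november} — both open, so U is clopen.
  U = {kilo, mike, november}, X ∖ U = {juliett, lima} — both open, so U is clopen.
  U = {juliett, kilo, mike, november}, X ∖ U = {lima} — both open, so U is clopen.
  U = {kilo, lima, mike, november}, X ∖ U = {juliett} — both open, so U is clopen.
  U = {juliett, kilo, lima, mike, november}, X ∖ U = ∅ — both open, so U is clopen.
Nontrivial clopen(s) exist: e.g. {juliett}. So (X, τ) is disconnected.
Compute connected components by grouping points that agree on all clopens:
  component: {juliett}
  component: {lima}
  component: {kilo, mike, november}


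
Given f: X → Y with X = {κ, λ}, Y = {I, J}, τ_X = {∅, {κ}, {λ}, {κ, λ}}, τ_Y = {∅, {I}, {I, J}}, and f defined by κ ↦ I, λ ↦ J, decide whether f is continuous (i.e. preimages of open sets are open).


f IS continuous.

Compute f^{-1}(U) for each U ∈ τ_Y:
  U = ∅: f^{-1}(U) = ∅ ∈ τ_X ✓.
  U = {I}: f^{-1}(U) = {κ} ∈ τ_X ✓.
  U = {I, J}: f^{-1}(U) = {κ, λ} ∈ τ_X ✓.
Every preimage lies in τ_X, so f IS continuous.


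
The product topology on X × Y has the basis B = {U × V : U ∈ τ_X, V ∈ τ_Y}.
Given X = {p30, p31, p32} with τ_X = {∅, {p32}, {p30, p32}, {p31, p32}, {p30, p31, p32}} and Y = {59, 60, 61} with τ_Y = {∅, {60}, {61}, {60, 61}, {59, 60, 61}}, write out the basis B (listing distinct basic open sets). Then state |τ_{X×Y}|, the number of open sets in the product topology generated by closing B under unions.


Basis B = {∅ × ∅, {p32} × {60}, {p32} × {61}, {p30, p32} × {60}, {p30, p32} × {61}, {p31, p32} × {60}, {p31, p32} × {61}, {p32} × {60, 61}, {p30, p31, p32} × {60}, {p30, p31, p32} × {61}, {p32} × {59, 60, 61}, {p30, p32} × {60, 61}, {p31, p32} × {60, 61}, {p30, p32} × {59, 60, 61}, {p30, p31, p32} × {60, 61}, {p31, p32} × {59, 60, 61}, {p30, p31, p32} × {59, 60, 61}}; |τ_{X×Y}| = 50.

Enumerate products U × V with U ∈ τ_X, V ∈ τ_Y (deduplicated):
  ∅ × ∅ = {} (∅)
  {p32} × {60} = {(p32,60)}
  {p32} × {61} = {(p32,61)}
  {p30, p32} × {60} = {(p30,60), (p32,60)}
  {p30, p32} × {61} = {(p30,61), (p32,61)}
  {p31, p32} × {60} = {(p31,60), (p32,60)}
  {p31, p32} × {61} = {(p31,61), (p32,61)}
  {p32} × {60, 61} = {(p32,60), (p32,61)}
  {p30, p31, p32} × {60} = {(p30,60), (p31,60), (p32,60)}
  {p30, p31, p32} × {61} = {(p30,61), (p31,61), (p32,61)}
  {p32} × {59, 60, 61} = {(p32,59), (p32,60), (p32,61)}
  {p30, p32} × {60, 61} = {(p30,60), (p30,61), (p32,60), (p32,61)}
  {p31, p32} × {60, 61} = {(p31,60), (p31,61), (p32,60), (p32,61)}
  {p30, p32} × {59, 60, 61} = {(p30,59), (p30,60), (p30,61), (p32,59), (p32,60), (p32,61)}
  {p30, p31, p32} × {60, 61} = {(p30,60), (p30,61), (p31,60), (p31,61), (p32,60), (p32,61)}
  {p31, p32} × {59, 60, 61} = {(p31,59), (p31,60), (p31,61), (p32,59), (p32,60), (p32,61)}
  {p30, p31, p32} × {59, 60, 61} = {(p30,59), (p30,60), (p30,61), (p31,59), (p31,60), (p31,61), (p32,59), (p32,60), (p32,61)}
These 17 distinct sets form the basis B.
Close under arbitrary unions to get τ_{X×Y}; counting gives |τ_{X×Y}| = 50.
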